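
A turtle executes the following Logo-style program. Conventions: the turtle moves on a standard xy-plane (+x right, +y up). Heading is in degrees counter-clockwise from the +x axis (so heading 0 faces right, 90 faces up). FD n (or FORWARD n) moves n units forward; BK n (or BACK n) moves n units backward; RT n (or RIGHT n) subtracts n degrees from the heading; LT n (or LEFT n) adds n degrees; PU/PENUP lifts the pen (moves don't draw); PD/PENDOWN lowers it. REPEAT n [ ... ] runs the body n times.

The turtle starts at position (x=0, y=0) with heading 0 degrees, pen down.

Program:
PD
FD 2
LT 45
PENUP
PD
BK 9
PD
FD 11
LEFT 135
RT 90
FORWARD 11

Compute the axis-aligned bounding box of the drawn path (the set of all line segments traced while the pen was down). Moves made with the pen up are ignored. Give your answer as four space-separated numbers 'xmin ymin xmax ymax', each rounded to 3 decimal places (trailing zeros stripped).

Answer: -4.364 -6.364 3.414 12.414

Derivation:
Executing turtle program step by step:
Start: pos=(0,0), heading=0, pen down
PD: pen down
FD 2: (0,0) -> (2,0) [heading=0, draw]
LT 45: heading 0 -> 45
PU: pen up
PD: pen down
BK 9: (2,0) -> (-4.364,-6.364) [heading=45, draw]
PD: pen down
FD 11: (-4.364,-6.364) -> (3.414,1.414) [heading=45, draw]
LT 135: heading 45 -> 180
RT 90: heading 180 -> 90
FD 11: (3.414,1.414) -> (3.414,12.414) [heading=90, draw]
Final: pos=(3.414,12.414), heading=90, 4 segment(s) drawn

Segment endpoints: x in {-4.364, 0, 2, 3.414, 3.414}, y in {-6.364, 0, 1.414, 12.414}
xmin=-4.364, ymin=-6.364, xmax=3.414, ymax=12.414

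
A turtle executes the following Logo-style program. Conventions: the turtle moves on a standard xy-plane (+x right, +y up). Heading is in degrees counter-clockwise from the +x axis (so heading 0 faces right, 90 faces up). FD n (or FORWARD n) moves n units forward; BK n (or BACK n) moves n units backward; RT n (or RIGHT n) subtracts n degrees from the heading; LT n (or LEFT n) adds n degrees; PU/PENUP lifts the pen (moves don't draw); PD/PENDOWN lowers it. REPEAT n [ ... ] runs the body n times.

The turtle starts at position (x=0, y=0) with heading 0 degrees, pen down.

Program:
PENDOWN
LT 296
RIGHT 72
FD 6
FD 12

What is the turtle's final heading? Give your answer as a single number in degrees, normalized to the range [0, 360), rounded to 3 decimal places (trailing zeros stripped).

Answer: 224

Derivation:
Executing turtle program step by step:
Start: pos=(0,0), heading=0, pen down
PD: pen down
LT 296: heading 0 -> 296
RT 72: heading 296 -> 224
FD 6: (0,0) -> (-4.316,-4.168) [heading=224, draw]
FD 12: (-4.316,-4.168) -> (-12.948,-12.504) [heading=224, draw]
Final: pos=(-12.948,-12.504), heading=224, 2 segment(s) drawn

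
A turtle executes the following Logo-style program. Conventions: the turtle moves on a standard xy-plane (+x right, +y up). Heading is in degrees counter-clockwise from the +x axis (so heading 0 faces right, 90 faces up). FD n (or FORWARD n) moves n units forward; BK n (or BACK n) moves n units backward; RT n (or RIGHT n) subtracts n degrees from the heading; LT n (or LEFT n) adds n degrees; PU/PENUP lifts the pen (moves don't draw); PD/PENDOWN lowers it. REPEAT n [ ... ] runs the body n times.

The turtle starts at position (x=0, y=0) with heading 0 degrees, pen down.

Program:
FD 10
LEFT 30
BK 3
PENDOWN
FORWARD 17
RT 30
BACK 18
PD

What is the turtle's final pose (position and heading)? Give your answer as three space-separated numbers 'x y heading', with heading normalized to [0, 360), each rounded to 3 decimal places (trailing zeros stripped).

Executing turtle program step by step:
Start: pos=(0,0), heading=0, pen down
FD 10: (0,0) -> (10,0) [heading=0, draw]
LT 30: heading 0 -> 30
BK 3: (10,0) -> (7.402,-1.5) [heading=30, draw]
PD: pen down
FD 17: (7.402,-1.5) -> (22.124,7) [heading=30, draw]
RT 30: heading 30 -> 0
BK 18: (22.124,7) -> (4.124,7) [heading=0, draw]
PD: pen down
Final: pos=(4.124,7), heading=0, 4 segment(s) drawn

Answer: 4.124 7 0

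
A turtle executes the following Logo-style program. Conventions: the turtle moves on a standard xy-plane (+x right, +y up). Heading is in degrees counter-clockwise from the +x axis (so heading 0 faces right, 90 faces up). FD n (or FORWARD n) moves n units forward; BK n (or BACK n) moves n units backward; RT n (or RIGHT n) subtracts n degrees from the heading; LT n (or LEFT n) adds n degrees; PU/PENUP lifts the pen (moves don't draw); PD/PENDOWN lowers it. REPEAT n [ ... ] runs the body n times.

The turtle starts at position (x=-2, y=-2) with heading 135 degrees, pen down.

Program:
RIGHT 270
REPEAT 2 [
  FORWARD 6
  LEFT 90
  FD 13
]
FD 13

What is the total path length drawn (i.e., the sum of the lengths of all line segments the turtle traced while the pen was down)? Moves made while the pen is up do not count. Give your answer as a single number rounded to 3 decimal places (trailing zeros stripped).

Answer: 51

Derivation:
Executing turtle program step by step:
Start: pos=(-2,-2), heading=135, pen down
RT 270: heading 135 -> 225
REPEAT 2 [
  -- iteration 1/2 --
  FD 6: (-2,-2) -> (-6.243,-6.243) [heading=225, draw]
  LT 90: heading 225 -> 315
  FD 13: (-6.243,-6.243) -> (2.95,-15.435) [heading=315, draw]
  -- iteration 2/2 --
  FD 6: (2.95,-15.435) -> (7.192,-19.678) [heading=315, draw]
  LT 90: heading 315 -> 45
  FD 13: (7.192,-19.678) -> (16.385,-10.485) [heading=45, draw]
]
FD 13: (16.385,-10.485) -> (25.577,-1.293) [heading=45, draw]
Final: pos=(25.577,-1.293), heading=45, 5 segment(s) drawn

Segment lengths:
  seg 1: (-2,-2) -> (-6.243,-6.243), length = 6
  seg 2: (-6.243,-6.243) -> (2.95,-15.435), length = 13
  seg 3: (2.95,-15.435) -> (7.192,-19.678), length = 6
  seg 4: (7.192,-19.678) -> (16.385,-10.485), length = 13
  seg 5: (16.385,-10.485) -> (25.577,-1.293), length = 13
Total = 51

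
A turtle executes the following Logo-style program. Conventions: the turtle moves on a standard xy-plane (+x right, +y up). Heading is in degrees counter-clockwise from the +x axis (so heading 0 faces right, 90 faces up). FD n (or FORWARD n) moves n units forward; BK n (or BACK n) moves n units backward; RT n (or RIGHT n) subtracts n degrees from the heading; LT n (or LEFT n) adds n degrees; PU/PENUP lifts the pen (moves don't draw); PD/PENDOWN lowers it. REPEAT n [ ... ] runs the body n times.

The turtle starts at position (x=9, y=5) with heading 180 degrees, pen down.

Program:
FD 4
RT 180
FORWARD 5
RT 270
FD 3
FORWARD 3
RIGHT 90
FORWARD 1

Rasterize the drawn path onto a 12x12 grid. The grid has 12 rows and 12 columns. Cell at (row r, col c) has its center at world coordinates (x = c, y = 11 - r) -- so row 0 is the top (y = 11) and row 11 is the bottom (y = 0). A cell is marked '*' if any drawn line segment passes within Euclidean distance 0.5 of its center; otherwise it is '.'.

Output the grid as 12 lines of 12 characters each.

Segment 0: (9,5) -> (5,5)
Segment 1: (5,5) -> (10,5)
Segment 2: (10,5) -> (10,8)
Segment 3: (10,8) -> (10,11)
Segment 4: (10,11) -> (11,11)

Answer: ..........**
..........*.
..........*.
..........*.
..........*.
..........*.
.....******.
............
............
............
............
............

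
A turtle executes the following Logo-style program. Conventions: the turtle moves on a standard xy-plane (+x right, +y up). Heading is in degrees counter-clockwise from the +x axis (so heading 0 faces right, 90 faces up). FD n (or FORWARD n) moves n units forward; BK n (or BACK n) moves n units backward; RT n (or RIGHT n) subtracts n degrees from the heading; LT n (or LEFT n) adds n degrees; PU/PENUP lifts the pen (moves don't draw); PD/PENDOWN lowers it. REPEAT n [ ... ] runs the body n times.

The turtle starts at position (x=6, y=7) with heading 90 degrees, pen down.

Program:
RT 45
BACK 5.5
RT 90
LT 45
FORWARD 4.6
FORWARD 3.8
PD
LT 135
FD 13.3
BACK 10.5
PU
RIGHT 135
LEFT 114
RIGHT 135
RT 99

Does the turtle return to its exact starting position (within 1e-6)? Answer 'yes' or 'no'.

Executing turtle program step by step:
Start: pos=(6,7), heading=90, pen down
RT 45: heading 90 -> 45
BK 5.5: (6,7) -> (2.111,3.111) [heading=45, draw]
RT 90: heading 45 -> 315
LT 45: heading 315 -> 0
FD 4.6: (2.111,3.111) -> (6.711,3.111) [heading=0, draw]
FD 3.8: (6.711,3.111) -> (10.511,3.111) [heading=0, draw]
PD: pen down
LT 135: heading 0 -> 135
FD 13.3: (10.511,3.111) -> (1.106,12.515) [heading=135, draw]
BK 10.5: (1.106,12.515) -> (8.531,5.091) [heading=135, draw]
PU: pen up
RT 135: heading 135 -> 0
LT 114: heading 0 -> 114
RT 135: heading 114 -> 339
RT 99: heading 339 -> 240
Final: pos=(8.531,5.091), heading=240, 5 segment(s) drawn

Start position: (6, 7)
Final position: (8.531, 5.091)
Distance = 3.17; >= 1e-6 -> NOT closed

Answer: no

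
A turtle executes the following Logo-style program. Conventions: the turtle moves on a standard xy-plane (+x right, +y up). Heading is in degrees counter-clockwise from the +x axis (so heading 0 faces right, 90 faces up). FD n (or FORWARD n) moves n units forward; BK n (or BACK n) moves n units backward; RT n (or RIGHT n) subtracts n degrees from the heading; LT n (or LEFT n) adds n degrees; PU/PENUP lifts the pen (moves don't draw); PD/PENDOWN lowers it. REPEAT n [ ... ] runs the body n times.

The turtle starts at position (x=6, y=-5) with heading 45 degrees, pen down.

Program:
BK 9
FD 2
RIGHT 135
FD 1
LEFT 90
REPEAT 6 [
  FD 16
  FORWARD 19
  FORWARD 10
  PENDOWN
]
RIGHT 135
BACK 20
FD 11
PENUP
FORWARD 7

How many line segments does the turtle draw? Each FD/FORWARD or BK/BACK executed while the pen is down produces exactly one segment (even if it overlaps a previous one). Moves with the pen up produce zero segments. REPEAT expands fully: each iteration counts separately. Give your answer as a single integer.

Executing turtle program step by step:
Start: pos=(6,-5), heading=45, pen down
BK 9: (6,-5) -> (-0.364,-11.364) [heading=45, draw]
FD 2: (-0.364,-11.364) -> (1.05,-9.95) [heading=45, draw]
RT 135: heading 45 -> 270
FD 1: (1.05,-9.95) -> (1.05,-10.95) [heading=270, draw]
LT 90: heading 270 -> 0
REPEAT 6 [
  -- iteration 1/6 --
  FD 16: (1.05,-10.95) -> (17.05,-10.95) [heading=0, draw]
  FD 19: (17.05,-10.95) -> (36.05,-10.95) [heading=0, draw]
  FD 10: (36.05,-10.95) -> (46.05,-10.95) [heading=0, draw]
  PD: pen down
  -- iteration 2/6 --
  FD 16: (46.05,-10.95) -> (62.05,-10.95) [heading=0, draw]
  FD 19: (62.05,-10.95) -> (81.05,-10.95) [heading=0, draw]
  FD 10: (81.05,-10.95) -> (91.05,-10.95) [heading=0, draw]
  PD: pen down
  -- iteration 3/6 --
  FD 16: (91.05,-10.95) -> (107.05,-10.95) [heading=0, draw]
  FD 19: (107.05,-10.95) -> (126.05,-10.95) [heading=0, draw]
  FD 10: (126.05,-10.95) -> (136.05,-10.95) [heading=0, draw]
  PD: pen down
  -- iteration 4/6 --
  FD 16: (136.05,-10.95) -> (152.05,-10.95) [heading=0, draw]
  FD 19: (152.05,-10.95) -> (171.05,-10.95) [heading=0, draw]
  FD 10: (171.05,-10.95) -> (181.05,-10.95) [heading=0, draw]
  PD: pen down
  -- iteration 5/6 --
  FD 16: (181.05,-10.95) -> (197.05,-10.95) [heading=0, draw]
  FD 19: (197.05,-10.95) -> (216.05,-10.95) [heading=0, draw]
  FD 10: (216.05,-10.95) -> (226.05,-10.95) [heading=0, draw]
  PD: pen down
  -- iteration 6/6 --
  FD 16: (226.05,-10.95) -> (242.05,-10.95) [heading=0, draw]
  FD 19: (242.05,-10.95) -> (261.05,-10.95) [heading=0, draw]
  FD 10: (261.05,-10.95) -> (271.05,-10.95) [heading=0, draw]
  PD: pen down
]
RT 135: heading 0 -> 225
BK 20: (271.05,-10.95) -> (285.192,3.192) [heading=225, draw]
FD 11: (285.192,3.192) -> (277.414,-4.586) [heading=225, draw]
PU: pen up
FD 7: (277.414,-4.586) -> (272.464,-9.536) [heading=225, move]
Final: pos=(272.464,-9.536), heading=225, 23 segment(s) drawn
Segments drawn: 23

Answer: 23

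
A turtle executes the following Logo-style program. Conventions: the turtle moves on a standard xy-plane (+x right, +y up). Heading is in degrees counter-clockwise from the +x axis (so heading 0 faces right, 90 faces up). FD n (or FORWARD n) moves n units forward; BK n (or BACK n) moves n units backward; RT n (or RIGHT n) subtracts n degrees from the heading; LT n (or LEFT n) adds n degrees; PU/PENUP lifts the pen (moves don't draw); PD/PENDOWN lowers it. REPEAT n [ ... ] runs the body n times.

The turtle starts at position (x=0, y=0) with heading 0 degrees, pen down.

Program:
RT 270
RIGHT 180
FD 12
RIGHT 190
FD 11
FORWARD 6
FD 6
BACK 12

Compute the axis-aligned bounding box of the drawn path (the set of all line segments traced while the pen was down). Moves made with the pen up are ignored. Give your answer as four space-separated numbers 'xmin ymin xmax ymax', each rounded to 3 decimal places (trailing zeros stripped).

Executing turtle program step by step:
Start: pos=(0,0), heading=0, pen down
RT 270: heading 0 -> 90
RT 180: heading 90 -> 270
FD 12: (0,0) -> (0,-12) [heading=270, draw]
RT 190: heading 270 -> 80
FD 11: (0,-12) -> (1.91,-1.167) [heading=80, draw]
FD 6: (1.91,-1.167) -> (2.952,4.742) [heading=80, draw]
FD 6: (2.952,4.742) -> (3.994,10.651) [heading=80, draw]
BK 12: (3.994,10.651) -> (1.91,-1.167) [heading=80, draw]
Final: pos=(1.91,-1.167), heading=80, 5 segment(s) drawn

Segment endpoints: x in {0, 0, 1.91, 1.91, 2.952, 3.994}, y in {-12, -1.167, 0, 4.742, 10.651}
xmin=0, ymin=-12, xmax=3.994, ymax=10.651

Answer: 0 -12 3.994 10.651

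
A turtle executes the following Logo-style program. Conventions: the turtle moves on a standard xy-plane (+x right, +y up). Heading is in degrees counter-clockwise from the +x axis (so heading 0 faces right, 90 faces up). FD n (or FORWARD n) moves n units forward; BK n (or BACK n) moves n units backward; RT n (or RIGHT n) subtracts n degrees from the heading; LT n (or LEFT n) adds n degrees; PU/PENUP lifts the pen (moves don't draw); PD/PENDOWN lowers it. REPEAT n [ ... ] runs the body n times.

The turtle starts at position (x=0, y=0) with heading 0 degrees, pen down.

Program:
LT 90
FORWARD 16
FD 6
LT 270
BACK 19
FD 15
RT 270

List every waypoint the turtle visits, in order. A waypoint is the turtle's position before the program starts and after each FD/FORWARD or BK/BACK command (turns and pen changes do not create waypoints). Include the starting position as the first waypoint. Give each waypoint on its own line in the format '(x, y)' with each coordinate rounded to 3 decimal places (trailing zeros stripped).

Executing turtle program step by step:
Start: pos=(0,0), heading=0, pen down
LT 90: heading 0 -> 90
FD 16: (0,0) -> (0,16) [heading=90, draw]
FD 6: (0,16) -> (0,22) [heading=90, draw]
LT 270: heading 90 -> 0
BK 19: (0,22) -> (-19,22) [heading=0, draw]
FD 15: (-19,22) -> (-4,22) [heading=0, draw]
RT 270: heading 0 -> 90
Final: pos=(-4,22), heading=90, 4 segment(s) drawn
Waypoints (5 total):
(0, 0)
(0, 16)
(0, 22)
(-19, 22)
(-4, 22)

Answer: (0, 0)
(0, 16)
(0, 22)
(-19, 22)
(-4, 22)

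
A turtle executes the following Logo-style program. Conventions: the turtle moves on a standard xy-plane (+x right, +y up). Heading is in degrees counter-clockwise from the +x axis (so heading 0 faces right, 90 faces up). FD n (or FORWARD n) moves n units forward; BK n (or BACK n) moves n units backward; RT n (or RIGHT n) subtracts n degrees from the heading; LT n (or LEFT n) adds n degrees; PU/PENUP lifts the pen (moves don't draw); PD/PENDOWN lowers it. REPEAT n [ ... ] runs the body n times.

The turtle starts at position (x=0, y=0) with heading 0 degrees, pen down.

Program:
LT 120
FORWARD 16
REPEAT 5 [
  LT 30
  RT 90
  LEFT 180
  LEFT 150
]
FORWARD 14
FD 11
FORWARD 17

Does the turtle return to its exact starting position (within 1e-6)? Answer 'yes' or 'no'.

Executing turtle program step by step:
Start: pos=(0,0), heading=0, pen down
LT 120: heading 0 -> 120
FD 16: (0,0) -> (-8,13.856) [heading=120, draw]
REPEAT 5 [
  -- iteration 1/5 --
  LT 30: heading 120 -> 150
  RT 90: heading 150 -> 60
  LT 180: heading 60 -> 240
  LT 150: heading 240 -> 30
  -- iteration 2/5 --
  LT 30: heading 30 -> 60
  RT 90: heading 60 -> 330
  LT 180: heading 330 -> 150
  LT 150: heading 150 -> 300
  -- iteration 3/5 --
  LT 30: heading 300 -> 330
  RT 90: heading 330 -> 240
  LT 180: heading 240 -> 60
  LT 150: heading 60 -> 210
  -- iteration 4/5 --
  LT 30: heading 210 -> 240
  RT 90: heading 240 -> 150
  LT 180: heading 150 -> 330
  LT 150: heading 330 -> 120
  -- iteration 5/5 --
  LT 30: heading 120 -> 150
  RT 90: heading 150 -> 60
  LT 180: heading 60 -> 240
  LT 150: heading 240 -> 30
]
FD 14: (-8,13.856) -> (4.124,20.856) [heading=30, draw]
FD 11: (4.124,20.856) -> (13.651,26.356) [heading=30, draw]
FD 17: (13.651,26.356) -> (28.373,34.856) [heading=30, draw]
Final: pos=(28.373,34.856), heading=30, 4 segment(s) drawn

Start position: (0, 0)
Final position: (28.373, 34.856)
Distance = 44.944; >= 1e-6 -> NOT closed

Answer: no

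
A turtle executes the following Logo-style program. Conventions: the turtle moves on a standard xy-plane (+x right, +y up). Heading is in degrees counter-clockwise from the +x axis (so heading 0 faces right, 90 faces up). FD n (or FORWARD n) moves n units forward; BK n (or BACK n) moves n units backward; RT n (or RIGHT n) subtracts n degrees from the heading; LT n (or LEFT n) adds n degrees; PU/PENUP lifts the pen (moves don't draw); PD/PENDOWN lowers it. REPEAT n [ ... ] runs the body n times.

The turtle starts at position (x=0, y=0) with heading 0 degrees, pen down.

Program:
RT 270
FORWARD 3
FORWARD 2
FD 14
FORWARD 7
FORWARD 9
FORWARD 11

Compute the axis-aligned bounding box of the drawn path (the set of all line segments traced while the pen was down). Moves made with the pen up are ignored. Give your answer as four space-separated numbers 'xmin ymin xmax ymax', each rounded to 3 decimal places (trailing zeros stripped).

Answer: 0 0 0 46

Derivation:
Executing turtle program step by step:
Start: pos=(0,0), heading=0, pen down
RT 270: heading 0 -> 90
FD 3: (0,0) -> (0,3) [heading=90, draw]
FD 2: (0,3) -> (0,5) [heading=90, draw]
FD 14: (0,5) -> (0,19) [heading=90, draw]
FD 7: (0,19) -> (0,26) [heading=90, draw]
FD 9: (0,26) -> (0,35) [heading=90, draw]
FD 11: (0,35) -> (0,46) [heading=90, draw]
Final: pos=(0,46), heading=90, 6 segment(s) drawn

Segment endpoints: x in {0, 0, 0, 0, 0, 0, 0}, y in {0, 3, 5, 19, 26, 35, 46}
xmin=0, ymin=0, xmax=0, ymax=46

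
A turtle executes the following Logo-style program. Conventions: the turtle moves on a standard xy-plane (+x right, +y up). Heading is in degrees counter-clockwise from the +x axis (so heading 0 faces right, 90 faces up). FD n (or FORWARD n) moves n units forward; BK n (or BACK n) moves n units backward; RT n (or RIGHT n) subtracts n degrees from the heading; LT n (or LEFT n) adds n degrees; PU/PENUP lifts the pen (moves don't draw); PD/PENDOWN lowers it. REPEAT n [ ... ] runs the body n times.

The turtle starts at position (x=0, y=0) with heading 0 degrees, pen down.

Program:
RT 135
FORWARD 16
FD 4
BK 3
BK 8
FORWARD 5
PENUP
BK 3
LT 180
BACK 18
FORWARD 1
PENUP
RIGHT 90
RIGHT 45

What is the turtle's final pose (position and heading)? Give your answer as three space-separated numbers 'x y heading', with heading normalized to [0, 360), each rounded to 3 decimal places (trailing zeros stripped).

Executing turtle program step by step:
Start: pos=(0,0), heading=0, pen down
RT 135: heading 0 -> 225
FD 16: (0,0) -> (-11.314,-11.314) [heading=225, draw]
FD 4: (-11.314,-11.314) -> (-14.142,-14.142) [heading=225, draw]
BK 3: (-14.142,-14.142) -> (-12.021,-12.021) [heading=225, draw]
BK 8: (-12.021,-12.021) -> (-6.364,-6.364) [heading=225, draw]
FD 5: (-6.364,-6.364) -> (-9.899,-9.899) [heading=225, draw]
PU: pen up
BK 3: (-9.899,-9.899) -> (-7.778,-7.778) [heading=225, move]
LT 180: heading 225 -> 45
BK 18: (-7.778,-7.778) -> (-20.506,-20.506) [heading=45, move]
FD 1: (-20.506,-20.506) -> (-19.799,-19.799) [heading=45, move]
PU: pen up
RT 90: heading 45 -> 315
RT 45: heading 315 -> 270
Final: pos=(-19.799,-19.799), heading=270, 5 segment(s) drawn

Answer: -19.799 -19.799 270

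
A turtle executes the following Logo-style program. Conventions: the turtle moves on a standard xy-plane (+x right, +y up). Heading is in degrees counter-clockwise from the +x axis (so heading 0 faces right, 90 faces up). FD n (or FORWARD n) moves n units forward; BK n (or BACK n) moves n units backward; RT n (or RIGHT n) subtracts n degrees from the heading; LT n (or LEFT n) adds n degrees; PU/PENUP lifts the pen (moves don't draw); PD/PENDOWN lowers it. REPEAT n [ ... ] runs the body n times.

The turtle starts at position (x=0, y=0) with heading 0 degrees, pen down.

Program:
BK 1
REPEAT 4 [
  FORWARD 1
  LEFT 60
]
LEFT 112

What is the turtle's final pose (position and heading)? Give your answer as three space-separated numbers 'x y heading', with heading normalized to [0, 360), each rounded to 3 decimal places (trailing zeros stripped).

Executing turtle program step by step:
Start: pos=(0,0), heading=0, pen down
BK 1: (0,0) -> (-1,0) [heading=0, draw]
REPEAT 4 [
  -- iteration 1/4 --
  FD 1: (-1,0) -> (0,0) [heading=0, draw]
  LT 60: heading 0 -> 60
  -- iteration 2/4 --
  FD 1: (0,0) -> (0.5,0.866) [heading=60, draw]
  LT 60: heading 60 -> 120
  -- iteration 3/4 --
  FD 1: (0.5,0.866) -> (0,1.732) [heading=120, draw]
  LT 60: heading 120 -> 180
  -- iteration 4/4 --
  FD 1: (0,1.732) -> (-1,1.732) [heading=180, draw]
  LT 60: heading 180 -> 240
]
LT 112: heading 240 -> 352
Final: pos=(-1,1.732), heading=352, 5 segment(s) drawn

Answer: -1 1.732 352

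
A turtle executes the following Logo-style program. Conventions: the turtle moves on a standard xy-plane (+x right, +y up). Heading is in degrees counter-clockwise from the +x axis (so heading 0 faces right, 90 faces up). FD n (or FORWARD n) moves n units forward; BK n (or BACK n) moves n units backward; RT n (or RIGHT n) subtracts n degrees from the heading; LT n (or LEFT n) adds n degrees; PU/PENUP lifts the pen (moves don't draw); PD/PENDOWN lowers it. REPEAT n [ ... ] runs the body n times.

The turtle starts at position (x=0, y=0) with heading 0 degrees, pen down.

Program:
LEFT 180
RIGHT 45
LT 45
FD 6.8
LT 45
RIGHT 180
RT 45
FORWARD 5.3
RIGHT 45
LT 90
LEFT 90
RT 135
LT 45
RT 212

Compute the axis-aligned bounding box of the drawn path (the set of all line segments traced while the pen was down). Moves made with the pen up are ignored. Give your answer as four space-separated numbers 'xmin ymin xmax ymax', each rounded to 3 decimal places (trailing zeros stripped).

Answer: -6.8 0 0 0

Derivation:
Executing turtle program step by step:
Start: pos=(0,0), heading=0, pen down
LT 180: heading 0 -> 180
RT 45: heading 180 -> 135
LT 45: heading 135 -> 180
FD 6.8: (0,0) -> (-6.8,0) [heading=180, draw]
LT 45: heading 180 -> 225
RT 180: heading 225 -> 45
RT 45: heading 45 -> 0
FD 5.3: (-6.8,0) -> (-1.5,0) [heading=0, draw]
RT 45: heading 0 -> 315
LT 90: heading 315 -> 45
LT 90: heading 45 -> 135
RT 135: heading 135 -> 0
LT 45: heading 0 -> 45
RT 212: heading 45 -> 193
Final: pos=(-1.5,0), heading=193, 2 segment(s) drawn

Segment endpoints: x in {-6.8, -1.5, 0}, y in {0, 0}
xmin=-6.8, ymin=0, xmax=0, ymax=0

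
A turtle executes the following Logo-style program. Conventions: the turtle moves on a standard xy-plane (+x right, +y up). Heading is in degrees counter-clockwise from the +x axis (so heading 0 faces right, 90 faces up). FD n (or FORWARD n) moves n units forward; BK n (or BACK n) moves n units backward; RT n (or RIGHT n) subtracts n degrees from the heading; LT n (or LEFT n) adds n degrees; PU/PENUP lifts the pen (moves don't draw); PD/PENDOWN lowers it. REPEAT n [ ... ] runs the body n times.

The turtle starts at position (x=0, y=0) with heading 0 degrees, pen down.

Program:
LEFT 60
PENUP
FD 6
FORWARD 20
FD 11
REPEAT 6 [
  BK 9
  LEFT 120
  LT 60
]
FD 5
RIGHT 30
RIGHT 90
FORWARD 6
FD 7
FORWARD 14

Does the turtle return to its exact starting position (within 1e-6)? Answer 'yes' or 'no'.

Answer: no

Derivation:
Executing turtle program step by step:
Start: pos=(0,0), heading=0, pen down
LT 60: heading 0 -> 60
PU: pen up
FD 6: (0,0) -> (3,5.196) [heading=60, move]
FD 20: (3,5.196) -> (13,22.517) [heading=60, move]
FD 11: (13,22.517) -> (18.5,32.043) [heading=60, move]
REPEAT 6 [
  -- iteration 1/6 --
  BK 9: (18.5,32.043) -> (14,24.249) [heading=60, move]
  LT 120: heading 60 -> 180
  LT 60: heading 180 -> 240
  -- iteration 2/6 --
  BK 9: (14,24.249) -> (18.5,32.043) [heading=240, move]
  LT 120: heading 240 -> 0
  LT 60: heading 0 -> 60
  -- iteration 3/6 --
  BK 9: (18.5,32.043) -> (14,24.249) [heading=60, move]
  LT 120: heading 60 -> 180
  LT 60: heading 180 -> 240
  -- iteration 4/6 --
  BK 9: (14,24.249) -> (18.5,32.043) [heading=240, move]
  LT 120: heading 240 -> 0
  LT 60: heading 0 -> 60
  -- iteration 5/6 --
  BK 9: (18.5,32.043) -> (14,24.249) [heading=60, move]
  LT 120: heading 60 -> 180
  LT 60: heading 180 -> 240
  -- iteration 6/6 --
  BK 9: (14,24.249) -> (18.5,32.043) [heading=240, move]
  LT 120: heading 240 -> 0
  LT 60: heading 0 -> 60
]
FD 5: (18.5,32.043) -> (21,36.373) [heading=60, move]
RT 30: heading 60 -> 30
RT 90: heading 30 -> 300
FD 6: (21,36.373) -> (24,31.177) [heading=300, move]
FD 7: (24,31.177) -> (27.5,25.115) [heading=300, move]
FD 14: (27.5,25.115) -> (34.5,12.99) [heading=300, move]
Final: pos=(34.5,12.99), heading=300, 0 segment(s) drawn

Start position: (0, 0)
Final position: (34.5, 12.99)
Distance = 36.865; >= 1e-6 -> NOT closed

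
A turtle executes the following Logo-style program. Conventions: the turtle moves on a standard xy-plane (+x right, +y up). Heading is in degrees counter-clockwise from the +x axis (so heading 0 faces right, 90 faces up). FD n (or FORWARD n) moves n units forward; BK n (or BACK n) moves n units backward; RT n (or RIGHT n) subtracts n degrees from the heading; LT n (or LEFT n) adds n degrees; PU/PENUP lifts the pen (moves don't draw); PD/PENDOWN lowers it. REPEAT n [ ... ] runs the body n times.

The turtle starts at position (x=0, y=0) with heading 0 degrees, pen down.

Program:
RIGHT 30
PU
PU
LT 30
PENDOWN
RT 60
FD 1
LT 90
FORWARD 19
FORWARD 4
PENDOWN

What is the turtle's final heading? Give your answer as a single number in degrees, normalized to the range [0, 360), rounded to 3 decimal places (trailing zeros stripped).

Answer: 30

Derivation:
Executing turtle program step by step:
Start: pos=(0,0), heading=0, pen down
RT 30: heading 0 -> 330
PU: pen up
PU: pen up
LT 30: heading 330 -> 0
PD: pen down
RT 60: heading 0 -> 300
FD 1: (0,0) -> (0.5,-0.866) [heading=300, draw]
LT 90: heading 300 -> 30
FD 19: (0.5,-0.866) -> (16.954,8.634) [heading=30, draw]
FD 4: (16.954,8.634) -> (20.419,10.634) [heading=30, draw]
PD: pen down
Final: pos=(20.419,10.634), heading=30, 3 segment(s) drawn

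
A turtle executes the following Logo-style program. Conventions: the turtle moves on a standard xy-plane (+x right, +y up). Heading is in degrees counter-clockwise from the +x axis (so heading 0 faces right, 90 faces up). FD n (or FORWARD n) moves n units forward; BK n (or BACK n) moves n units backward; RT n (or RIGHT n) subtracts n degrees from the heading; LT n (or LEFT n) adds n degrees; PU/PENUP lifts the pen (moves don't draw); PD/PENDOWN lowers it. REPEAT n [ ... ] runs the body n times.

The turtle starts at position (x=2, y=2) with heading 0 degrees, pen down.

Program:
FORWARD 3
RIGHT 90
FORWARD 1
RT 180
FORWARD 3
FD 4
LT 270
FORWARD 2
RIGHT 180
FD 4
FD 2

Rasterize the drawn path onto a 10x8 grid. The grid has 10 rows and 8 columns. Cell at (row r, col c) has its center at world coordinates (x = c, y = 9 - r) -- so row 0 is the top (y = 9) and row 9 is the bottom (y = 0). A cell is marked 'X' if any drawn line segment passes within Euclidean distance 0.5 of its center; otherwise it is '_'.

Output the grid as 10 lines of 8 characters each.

Segment 0: (2,2) -> (5,2)
Segment 1: (5,2) -> (5,1)
Segment 2: (5,1) -> (5,4)
Segment 3: (5,4) -> (5,8)
Segment 4: (5,8) -> (7,8)
Segment 5: (7,8) -> (3,8)
Segment 6: (3,8) -> (1,8)

Answer: ________
_XXXXXXX
_____X__
_____X__
_____X__
_____X__
_____X__
__XXXX__
_____X__
________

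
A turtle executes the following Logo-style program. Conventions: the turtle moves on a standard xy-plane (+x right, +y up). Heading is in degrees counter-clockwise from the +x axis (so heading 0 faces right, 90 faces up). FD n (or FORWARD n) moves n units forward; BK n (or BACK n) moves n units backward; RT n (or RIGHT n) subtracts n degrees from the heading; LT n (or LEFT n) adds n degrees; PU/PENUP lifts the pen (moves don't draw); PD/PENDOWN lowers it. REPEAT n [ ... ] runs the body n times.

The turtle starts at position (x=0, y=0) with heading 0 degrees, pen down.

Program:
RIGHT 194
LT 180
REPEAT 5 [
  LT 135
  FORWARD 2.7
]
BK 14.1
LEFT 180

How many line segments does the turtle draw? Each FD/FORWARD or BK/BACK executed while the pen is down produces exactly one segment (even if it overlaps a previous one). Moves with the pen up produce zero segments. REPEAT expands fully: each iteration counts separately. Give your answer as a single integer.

Answer: 6

Derivation:
Executing turtle program step by step:
Start: pos=(0,0), heading=0, pen down
RT 194: heading 0 -> 166
LT 180: heading 166 -> 346
REPEAT 5 [
  -- iteration 1/5 --
  LT 135: heading 346 -> 121
  FD 2.7: (0,0) -> (-1.391,2.314) [heading=121, draw]
  -- iteration 2/5 --
  LT 135: heading 121 -> 256
  FD 2.7: (-1.391,2.314) -> (-2.044,-0.305) [heading=256, draw]
  -- iteration 3/5 --
  LT 135: heading 256 -> 31
  FD 2.7: (-2.044,-0.305) -> (0.271,1.085) [heading=31, draw]
  -- iteration 4/5 --
  LT 135: heading 31 -> 166
  FD 2.7: (0.271,1.085) -> (-2.349,1.738) [heading=166, draw]
  -- iteration 5/5 --
  LT 135: heading 166 -> 301
  FD 2.7: (-2.349,1.738) -> (-0.959,-0.576) [heading=301, draw]
]
BK 14.1: (-0.959,-0.576) -> (-8.221,11.51) [heading=301, draw]
LT 180: heading 301 -> 121
Final: pos=(-8.221,11.51), heading=121, 6 segment(s) drawn
Segments drawn: 6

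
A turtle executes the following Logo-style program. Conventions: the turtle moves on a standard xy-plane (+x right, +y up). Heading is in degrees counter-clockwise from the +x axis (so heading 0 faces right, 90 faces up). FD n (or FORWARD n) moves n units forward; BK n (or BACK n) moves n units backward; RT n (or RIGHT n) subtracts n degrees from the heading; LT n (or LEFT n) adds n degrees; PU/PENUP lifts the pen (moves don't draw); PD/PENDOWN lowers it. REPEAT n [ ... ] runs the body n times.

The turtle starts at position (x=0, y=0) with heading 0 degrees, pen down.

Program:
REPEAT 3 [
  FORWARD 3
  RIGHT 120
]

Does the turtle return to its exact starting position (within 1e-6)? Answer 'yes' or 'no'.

Executing turtle program step by step:
Start: pos=(0,0), heading=0, pen down
REPEAT 3 [
  -- iteration 1/3 --
  FD 3: (0,0) -> (3,0) [heading=0, draw]
  RT 120: heading 0 -> 240
  -- iteration 2/3 --
  FD 3: (3,0) -> (1.5,-2.598) [heading=240, draw]
  RT 120: heading 240 -> 120
  -- iteration 3/3 --
  FD 3: (1.5,-2.598) -> (0,0) [heading=120, draw]
  RT 120: heading 120 -> 0
]
Final: pos=(0,0), heading=0, 3 segment(s) drawn

Start position: (0, 0)
Final position: (0, 0)
Distance = 0; < 1e-6 -> CLOSED

Answer: yes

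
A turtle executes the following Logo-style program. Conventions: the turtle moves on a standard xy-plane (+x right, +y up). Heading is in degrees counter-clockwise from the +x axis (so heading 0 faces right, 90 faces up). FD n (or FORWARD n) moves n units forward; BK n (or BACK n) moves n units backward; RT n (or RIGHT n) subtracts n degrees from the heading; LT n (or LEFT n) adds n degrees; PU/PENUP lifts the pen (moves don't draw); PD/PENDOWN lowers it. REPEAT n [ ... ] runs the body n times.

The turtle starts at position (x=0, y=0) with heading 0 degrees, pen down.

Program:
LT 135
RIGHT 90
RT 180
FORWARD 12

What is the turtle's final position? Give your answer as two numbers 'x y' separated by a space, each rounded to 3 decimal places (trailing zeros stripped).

Executing turtle program step by step:
Start: pos=(0,0), heading=0, pen down
LT 135: heading 0 -> 135
RT 90: heading 135 -> 45
RT 180: heading 45 -> 225
FD 12: (0,0) -> (-8.485,-8.485) [heading=225, draw]
Final: pos=(-8.485,-8.485), heading=225, 1 segment(s) drawn

Answer: -8.485 -8.485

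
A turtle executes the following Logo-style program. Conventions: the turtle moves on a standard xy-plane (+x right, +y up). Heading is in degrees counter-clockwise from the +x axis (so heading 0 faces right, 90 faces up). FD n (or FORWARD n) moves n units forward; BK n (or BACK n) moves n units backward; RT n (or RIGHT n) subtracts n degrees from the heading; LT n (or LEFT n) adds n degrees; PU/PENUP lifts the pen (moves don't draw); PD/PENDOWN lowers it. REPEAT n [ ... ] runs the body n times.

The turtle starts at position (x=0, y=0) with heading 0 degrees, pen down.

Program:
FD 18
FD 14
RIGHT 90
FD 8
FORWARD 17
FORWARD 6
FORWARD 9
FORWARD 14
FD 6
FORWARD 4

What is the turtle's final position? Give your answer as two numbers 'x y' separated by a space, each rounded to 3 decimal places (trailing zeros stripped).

Executing turtle program step by step:
Start: pos=(0,0), heading=0, pen down
FD 18: (0,0) -> (18,0) [heading=0, draw]
FD 14: (18,0) -> (32,0) [heading=0, draw]
RT 90: heading 0 -> 270
FD 8: (32,0) -> (32,-8) [heading=270, draw]
FD 17: (32,-8) -> (32,-25) [heading=270, draw]
FD 6: (32,-25) -> (32,-31) [heading=270, draw]
FD 9: (32,-31) -> (32,-40) [heading=270, draw]
FD 14: (32,-40) -> (32,-54) [heading=270, draw]
FD 6: (32,-54) -> (32,-60) [heading=270, draw]
FD 4: (32,-60) -> (32,-64) [heading=270, draw]
Final: pos=(32,-64), heading=270, 9 segment(s) drawn

Answer: 32 -64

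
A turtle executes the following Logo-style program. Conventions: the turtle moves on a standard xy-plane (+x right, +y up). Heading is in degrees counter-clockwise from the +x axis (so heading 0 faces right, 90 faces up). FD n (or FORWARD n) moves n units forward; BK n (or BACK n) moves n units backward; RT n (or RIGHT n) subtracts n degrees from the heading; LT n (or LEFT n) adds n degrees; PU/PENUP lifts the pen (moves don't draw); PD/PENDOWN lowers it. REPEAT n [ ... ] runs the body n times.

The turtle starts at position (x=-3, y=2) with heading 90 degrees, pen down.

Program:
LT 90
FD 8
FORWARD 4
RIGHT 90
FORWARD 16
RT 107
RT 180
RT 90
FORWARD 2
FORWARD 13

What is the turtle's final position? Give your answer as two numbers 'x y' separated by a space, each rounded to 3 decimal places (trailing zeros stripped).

Executing turtle program step by step:
Start: pos=(-3,2), heading=90, pen down
LT 90: heading 90 -> 180
FD 8: (-3,2) -> (-11,2) [heading=180, draw]
FD 4: (-11,2) -> (-15,2) [heading=180, draw]
RT 90: heading 180 -> 90
FD 16: (-15,2) -> (-15,18) [heading=90, draw]
RT 107: heading 90 -> 343
RT 180: heading 343 -> 163
RT 90: heading 163 -> 73
FD 2: (-15,18) -> (-14.415,19.913) [heading=73, draw]
FD 13: (-14.415,19.913) -> (-10.614,32.345) [heading=73, draw]
Final: pos=(-10.614,32.345), heading=73, 5 segment(s) drawn

Answer: -10.614 32.345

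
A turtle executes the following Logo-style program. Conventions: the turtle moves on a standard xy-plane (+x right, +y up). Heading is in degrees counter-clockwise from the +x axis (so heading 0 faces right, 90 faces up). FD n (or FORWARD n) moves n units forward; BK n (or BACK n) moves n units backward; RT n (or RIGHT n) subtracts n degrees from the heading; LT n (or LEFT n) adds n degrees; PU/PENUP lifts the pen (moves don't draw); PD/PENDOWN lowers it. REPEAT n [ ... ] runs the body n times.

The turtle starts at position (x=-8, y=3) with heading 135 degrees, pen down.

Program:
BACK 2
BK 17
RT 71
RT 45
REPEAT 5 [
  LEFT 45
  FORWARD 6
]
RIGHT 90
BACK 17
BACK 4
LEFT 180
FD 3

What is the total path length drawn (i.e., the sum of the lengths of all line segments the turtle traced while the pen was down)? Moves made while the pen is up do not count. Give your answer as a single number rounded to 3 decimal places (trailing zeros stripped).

Answer: 73

Derivation:
Executing turtle program step by step:
Start: pos=(-8,3), heading=135, pen down
BK 2: (-8,3) -> (-6.586,1.586) [heading=135, draw]
BK 17: (-6.586,1.586) -> (5.435,-10.435) [heading=135, draw]
RT 71: heading 135 -> 64
RT 45: heading 64 -> 19
REPEAT 5 [
  -- iteration 1/5 --
  LT 45: heading 19 -> 64
  FD 6: (5.435,-10.435) -> (8.065,-5.042) [heading=64, draw]
  -- iteration 2/5 --
  LT 45: heading 64 -> 109
  FD 6: (8.065,-5.042) -> (6.112,0.631) [heading=109, draw]
  -- iteration 3/5 --
  LT 45: heading 109 -> 154
  FD 6: (6.112,0.631) -> (0.719,3.261) [heading=154, draw]
  -- iteration 4/5 --
  LT 45: heading 154 -> 199
  FD 6: (0.719,3.261) -> (-4.954,1.308) [heading=199, draw]
  -- iteration 5/5 --
  LT 45: heading 199 -> 244
  FD 6: (-4.954,1.308) -> (-7.584,-4.085) [heading=244, draw]
]
RT 90: heading 244 -> 154
BK 17: (-7.584,-4.085) -> (7.695,-11.537) [heading=154, draw]
BK 4: (7.695,-11.537) -> (11.29,-13.291) [heading=154, draw]
LT 180: heading 154 -> 334
FD 3: (11.29,-13.291) -> (13.987,-14.606) [heading=334, draw]
Final: pos=(13.987,-14.606), heading=334, 10 segment(s) drawn

Segment lengths:
  seg 1: (-8,3) -> (-6.586,1.586), length = 2
  seg 2: (-6.586,1.586) -> (5.435,-10.435), length = 17
  seg 3: (5.435,-10.435) -> (8.065,-5.042), length = 6
  seg 4: (8.065,-5.042) -> (6.112,0.631), length = 6
  seg 5: (6.112,0.631) -> (0.719,3.261), length = 6
  seg 6: (0.719,3.261) -> (-4.954,1.308), length = 6
  seg 7: (-4.954,1.308) -> (-7.584,-4.085), length = 6
  seg 8: (-7.584,-4.085) -> (7.695,-11.537), length = 17
  seg 9: (7.695,-11.537) -> (11.29,-13.291), length = 4
  seg 10: (11.29,-13.291) -> (13.987,-14.606), length = 3
Total = 73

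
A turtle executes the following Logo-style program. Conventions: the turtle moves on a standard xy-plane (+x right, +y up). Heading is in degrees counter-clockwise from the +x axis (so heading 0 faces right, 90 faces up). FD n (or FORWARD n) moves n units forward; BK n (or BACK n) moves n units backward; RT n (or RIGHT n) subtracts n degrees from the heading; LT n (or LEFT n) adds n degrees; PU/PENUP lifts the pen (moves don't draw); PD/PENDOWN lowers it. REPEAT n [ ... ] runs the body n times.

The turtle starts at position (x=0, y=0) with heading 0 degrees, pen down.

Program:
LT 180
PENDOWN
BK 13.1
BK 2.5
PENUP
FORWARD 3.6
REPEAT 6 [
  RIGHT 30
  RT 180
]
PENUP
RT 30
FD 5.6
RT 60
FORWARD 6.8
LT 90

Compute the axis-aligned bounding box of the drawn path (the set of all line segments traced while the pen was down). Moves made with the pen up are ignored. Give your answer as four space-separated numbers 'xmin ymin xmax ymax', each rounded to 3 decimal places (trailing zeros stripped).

Answer: 0 0 15.6 0

Derivation:
Executing turtle program step by step:
Start: pos=(0,0), heading=0, pen down
LT 180: heading 0 -> 180
PD: pen down
BK 13.1: (0,0) -> (13.1,0) [heading=180, draw]
BK 2.5: (13.1,0) -> (15.6,0) [heading=180, draw]
PU: pen up
FD 3.6: (15.6,0) -> (12,0) [heading=180, move]
REPEAT 6 [
  -- iteration 1/6 --
  RT 30: heading 180 -> 150
  RT 180: heading 150 -> 330
  -- iteration 2/6 --
  RT 30: heading 330 -> 300
  RT 180: heading 300 -> 120
  -- iteration 3/6 --
  RT 30: heading 120 -> 90
  RT 180: heading 90 -> 270
  -- iteration 4/6 --
  RT 30: heading 270 -> 240
  RT 180: heading 240 -> 60
  -- iteration 5/6 --
  RT 30: heading 60 -> 30
  RT 180: heading 30 -> 210
  -- iteration 6/6 --
  RT 30: heading 210 -> 180
  RT 180: heading 180 -> 0
]
PU: pen up
RT 30: heading 0 -> 330
FD 5.6: (12,0) -> (16.85,-2.8) [heading=330, move]
RT 60: heading 330 -> 270
FD 6.8: (16.85,-2.8) -> (16.85,-9.6) [heading=270, move]
LT 90: heading 270 -> 0
Final: pos=(16.85,-9.6), heading=0, 2 segment(s) drawn

Segment endpoints: x in {0, 13.1, 15.6}, y in {0, 0, 0}
xmin=0, ymin=0, xmax=15.6, ymax=0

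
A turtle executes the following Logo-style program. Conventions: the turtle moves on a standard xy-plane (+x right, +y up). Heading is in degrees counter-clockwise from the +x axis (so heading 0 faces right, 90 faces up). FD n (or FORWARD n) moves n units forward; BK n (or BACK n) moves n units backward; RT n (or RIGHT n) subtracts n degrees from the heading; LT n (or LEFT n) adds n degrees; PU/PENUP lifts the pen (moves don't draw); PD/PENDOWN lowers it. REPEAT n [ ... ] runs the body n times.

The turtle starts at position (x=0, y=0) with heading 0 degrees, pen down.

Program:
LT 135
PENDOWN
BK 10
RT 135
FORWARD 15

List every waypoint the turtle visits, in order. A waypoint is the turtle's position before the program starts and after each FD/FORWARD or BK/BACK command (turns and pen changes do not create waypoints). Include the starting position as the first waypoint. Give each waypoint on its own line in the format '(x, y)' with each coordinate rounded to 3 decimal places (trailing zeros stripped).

Answer: (0, 0)
(7.071, -7.071)
(22.071, -7.071)

Derivation:
Executing turtle program step by step:
Start: pos=(0,0), heading=0, pen down
LT 135: heading 0 -> 135
PD: pen down
BK 10: (0,0) -> (7.071,-7.071) [heading=135, draw]
RT 135: heading 135 -> 0
FD 15: (7.071,-7.071) -> (22.071,-7.071) [heading=0, draw]
Final: pos=(22.071,-7.071), heading=0, 2 segment(s) drawn
Waypoints (3 total):
(0, 0)
(7.071, -7.071)
(22.071, -7.071)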